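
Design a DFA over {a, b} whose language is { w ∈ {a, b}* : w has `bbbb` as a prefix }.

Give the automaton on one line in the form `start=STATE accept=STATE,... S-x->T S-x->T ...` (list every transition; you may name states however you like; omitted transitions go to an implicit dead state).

Check the first 4 symbols one by one: q0 through q3 record how many have matched `bbbb` so far; any wrong symbol goes to the dead state q5. After all 4 match we enter the accepting sink q4.
With 6 states:
        a   b  
>  q0   q5  q1 
   q1   q5  q2 
   q2   q5  q3 
   q3   q5  q4 
 * q4   q4  q4 
   q5   q5  q5 
(> = start, * = accepting)

start=q0 accept=q4 q0-a->q5 q0-b->q1 q1-a->q5 q1-b->q2 q2-a->q5 q2-b->q3 q3-a->q5 q3-b->q4 q4-a->q4 q4-b->q4 q5-a->q5 q5-b->q5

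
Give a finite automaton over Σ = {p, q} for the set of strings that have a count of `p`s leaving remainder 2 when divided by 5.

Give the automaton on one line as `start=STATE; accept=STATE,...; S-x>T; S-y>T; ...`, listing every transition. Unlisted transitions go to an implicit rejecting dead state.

The only thing that matters is how many `p`s have appeared, reduced mod 5. Use one state per residue: S0 for 0, …, S4 for 4. Reading `p` moves to the next residue; anything else stays put. S2 is accepting.
        p   q  
>  S0   S1  S0 
   S1   S2  S1 
 * S2   S3  S2 
   S3   S4  S3 
   S4   S0  S4 
(> = start, * = accepting)

start=S0; accept=S2; S0-p>S1; S0-q>S0; S1-p>S2; S1-q>S1; S2-p>S3; S2-q>S2; S3-p>S4; S3-q>S3; S4-p>S0; S4-q>S4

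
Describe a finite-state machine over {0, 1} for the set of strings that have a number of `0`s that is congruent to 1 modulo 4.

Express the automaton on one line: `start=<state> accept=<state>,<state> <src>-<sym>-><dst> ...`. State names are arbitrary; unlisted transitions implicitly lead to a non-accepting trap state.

start=q0 accept=q1 q0-0->q1 q0-1->q0 q1-0->q2 q1-1->q1 q2-0->q3 q2-1->q2 q3-0->q0 q3-1->q3

Keep the running count of `0`s modulo 4: each `0` advances along the cycle q0 → q1 → q2 → q3 → q0 while other symbols loop. Accept at q1.
4 states suffice.
        0   1  
>  q0   q1  q0 
 * q1   q2  q1 
   q2   q3  q2 
   q3   q0  q3 
(> = start, * = accepting)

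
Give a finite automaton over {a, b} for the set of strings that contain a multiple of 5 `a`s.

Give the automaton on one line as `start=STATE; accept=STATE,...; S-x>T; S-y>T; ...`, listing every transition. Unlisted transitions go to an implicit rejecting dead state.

Keep the running count of `a`s modulo 5: each `a` advances along the cycle S0 → S1 → S2 → S3 → S4 → S0 while other symbols loop. Accept at S0.
5 states suffice.
        a   b  
>* S0   S1  S0 
   S1   S2  S1 
   S2   S3  S2 
   S3   S4  S3 
   S4   S0  S4 
(> = start, * = accepting)

start=S0; accept=S0; S0-a>S1; S0-b>S0; S1-a>S2; S1-b>S1; S2-a>S3; S2-b>S2; S3-a>S4; S3-b>S3; S4-a>S0; S4-b>S4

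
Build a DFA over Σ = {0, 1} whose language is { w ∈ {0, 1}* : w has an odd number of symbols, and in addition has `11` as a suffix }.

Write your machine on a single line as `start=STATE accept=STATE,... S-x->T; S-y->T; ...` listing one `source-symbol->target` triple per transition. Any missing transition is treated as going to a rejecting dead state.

start=S0; accept=S3; S0-0->S1; S0-1->S1; S1-0->S0; S1-1->S2; S2-0->S1; S2-1->S3; S3-0->S0; S3-1->S2

Build one automaton per condition and run them in lockstep. One (2 states) tracks the input length modulo 2; the other (3 states) tracks how much of the suffix `11` has currently been matched. Each combined state is a pair, one component from each; accept when both components accept. Equivalent product states are then merged.
4 states suffice.
        0   1  
>  S0   S1  S1 
   S1   S0  S2 
   S2   S1  S3 
 * S3   S0  S2 
(> = start, * = accepting)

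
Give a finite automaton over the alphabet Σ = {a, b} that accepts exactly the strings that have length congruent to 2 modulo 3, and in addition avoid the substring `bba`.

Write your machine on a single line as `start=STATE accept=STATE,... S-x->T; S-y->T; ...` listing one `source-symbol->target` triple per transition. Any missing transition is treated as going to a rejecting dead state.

start=s0; accept=s3,s4,s5; s0-a->s1; s0-b->s2; s1-a->s3; s1-b->s4; s2-a->s3; s2-b->s5; s3-a->s0; s3-b->s6; s4-a->s0; s4-b->s7; s5-a->s8; s5-b->s7; s6-a->s1; s6-b->s9; s7-a->s10; s7-b->s9; s8-a->s10; s8-b->s10; s9-a->s11; s9-b->s5; s10-a->s11; s10-b->s11; s11-a->s8; s11-b->s8

Run two small machines in parallel and take their product. One (3 states) tracks the input length modulo 3; the other (4 states) tracks partial matches of the forbidden pattern `bba`. Each combined state is a pair, one component from each; accept when both components accept.
          a    b  
>  s0     s1   s2 
   s1     s3   s4 
   s2     s3   s5 
 * s3     s0   s6 
 * s4     s0   s7 
 * s5     s8   s7 
   s6     s1   s9 
   s7    s10   s9 
   s8    s10  s10 
   s9    s11   s5 
   s10   s11  s11 
   s11    s8   s8 
(> = start, * = accepting)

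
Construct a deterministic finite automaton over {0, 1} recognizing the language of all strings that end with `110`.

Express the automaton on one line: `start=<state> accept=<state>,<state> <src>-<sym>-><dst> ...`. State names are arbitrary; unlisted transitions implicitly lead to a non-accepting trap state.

Remember how much of `110` the current input suffix matches. State S0 means no match yet; S1 means the last symbol is `1`; S2 means the last 2 symbols are `11`; S3 means the last 3 symbols are `110`. Only S3 accepts. On a mismatch, fall back to the longest proper suffix that is still a prefix of `110`.
With 4 states:
        0   1  
>  S0   S0  S1 
   S1   S0  S2 
   S2   S3  S2 
 * S3   S0  S1 
(> = start, * = accepting)

start=S0 accept=S3 S0-0->S0 S0-1->S1 S1-0->S0 S1-1->S2 S2-0->S3 S2-1->S2 S3-0->S0 S3-1->S1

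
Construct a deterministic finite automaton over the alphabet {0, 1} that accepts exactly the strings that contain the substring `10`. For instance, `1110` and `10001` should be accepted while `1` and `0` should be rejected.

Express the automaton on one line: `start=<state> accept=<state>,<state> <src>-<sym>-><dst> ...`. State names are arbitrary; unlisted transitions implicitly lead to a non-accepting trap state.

States s0..s1 record the length of the longest prefix of `10` that matches the current input suffix. Reaching s2 means `10` has been seen, and we stay there forever. Accept from s2.
A 3-state machine:
        0   1  
>  s0   s0  s1 
   s1   s2  s1 
 * s2   s2  s2 
(> = start, * = accepting)

start=s0 accept=s2 s0-0->s0 s0-1->s1 s1-0->s2 s1-1->s1 s2-0->s2 s2-1->s2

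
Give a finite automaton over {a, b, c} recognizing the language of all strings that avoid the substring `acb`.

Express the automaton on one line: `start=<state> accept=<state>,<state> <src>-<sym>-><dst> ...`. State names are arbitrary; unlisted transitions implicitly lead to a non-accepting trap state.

start=q0 accept=q0,q1,q2 q0-a->q1 q0-b->q0 q0-c->q0 q1-a->q1 q1-b->q0 q1-c->q2 q2-a->q1 q2-b->q3 q2-c->q0 q3-a->q3 q3-b->q3 q3-c->q3

Track partial matches of the forbidden pattern `acb`. State q3 is a dead state reached once `acb` has occurred; every other state accepts. q0 means no part of `acb` is currently matched.
With 4 states:
        a   b   c  
>* q0   q1  q0  q0 
 * q1   q1  q0  q2 
 * q2   q1  q3  q0 
   q3   q3  q3  q3 
(> = start, * = accepting)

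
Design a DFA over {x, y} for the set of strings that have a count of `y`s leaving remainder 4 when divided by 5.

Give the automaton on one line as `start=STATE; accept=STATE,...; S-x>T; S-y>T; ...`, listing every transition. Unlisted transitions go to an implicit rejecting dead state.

start=A; accept=E; A-x>A; A-y>B; B-x>B; B-y>C; C-x>C; C-y>D; D-x>D; D-y>E; E-x>E; E-y>A

Keep the running count of `y`s modulo 5: each `y` advances along the cycle A → B → C → D → E → A while other symbols loop. Accept at E.
5 states suffice.
       x  y 
>  A   A  B 
   B   B  C 
   C   C  D 
   D   D  E 
 * E   E  A 
(> = start, * = accepting)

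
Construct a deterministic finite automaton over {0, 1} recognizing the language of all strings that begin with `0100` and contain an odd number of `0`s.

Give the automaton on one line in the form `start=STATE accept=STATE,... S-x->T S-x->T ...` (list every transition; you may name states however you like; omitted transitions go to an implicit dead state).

Handle the two conditions separately and then intersect. One (6 states) tracks whether the input so far still matches the prefix `0100`; the other (2 states) tracks the count of `0`s modulo 2. Each combined state is a pair, one component from each; accept when both components accept. After merging equivalent states the machine shrinks.
A 7-state machine:
        0   1  
>  s0   s1  s2 
   s1   s2  s3 
   s2   s2  s2 
   s3   s4  s2 
   s4   s5  s2 
 * s5   s6  s5 
   s6   s5  s6 
(> = start, * = accepting)

start=s0 accept=s5 s0-0->s1 s0-1->s2 s1-0->s2 s1-1->s3 s2-0->s2 s2-1->s2 s3-0->s4 s3-1->s2 s4-0->s5 s4-1->s2 s5-0->s6 s5-1->s5 s6-0->s5 s6-1->s6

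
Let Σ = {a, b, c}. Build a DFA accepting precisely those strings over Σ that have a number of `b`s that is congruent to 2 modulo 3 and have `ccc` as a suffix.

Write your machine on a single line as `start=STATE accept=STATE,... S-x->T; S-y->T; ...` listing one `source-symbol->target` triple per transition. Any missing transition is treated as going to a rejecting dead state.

Run two small machines in parallel and take their product. One (3 states) tracks the count of `b`s modulo 3; the other (4 states) tracks how much of the suffix `ccc` has currently been matched. Each combined state is a pair, one component from each; accept when both components accept.
A 12-state machine:
          a    b    c  
>  q0     q0   q1   q2 
   q1     q1   q3   q4 
   q2     q0   q1   q5 
   q3     q3   q0   q6 
   q4     q1   q3   q7 
   q5     q0   q1   q8 
   q6     q3   q0   q9 
   q7     q1   q3  q10 
   q8     q0   q1   q8 
   q9     q3   q0  q11 
   q10    q1   q3  q10 
 * q11    q3   q0  q11 
(> = start, * = accepting)

start=q0; accept=q11; q0-a->q0; q0-b->q1; q0-c->q2; q1-a->q1; q1-b->q3; q1-c->q4; q2-a->q0; q2-b->q1; q2-c->q5; q3-a->q3; q3-b->q0; q3-c->q6; q4-a->q1; q4-b->q3; q4-c->q7; q5-a->q0; q5-b->q1; q5-c->q8; q6-a->q3; q6-b->q0; q6-c->q9; q7-a->q1; q7-b->q3; q7-c->q10; q8-a->q0; q8-b->q1; q8-c->q8; q9-a->q3; q9-b->q0; q9-c->q11; q10-a->q1; q10-b->q3; q10-c->q10; q11-a->q3; q11-b->q0; q11-c->q11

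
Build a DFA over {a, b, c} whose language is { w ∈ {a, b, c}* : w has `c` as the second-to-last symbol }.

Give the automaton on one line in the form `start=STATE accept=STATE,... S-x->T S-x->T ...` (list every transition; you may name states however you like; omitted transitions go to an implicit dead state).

start=q0 accept=q10,q11,q12 q0-a->q1 q0-b->q2 q0-c->q3 q1-a->q4 q1-b->q5 q1-c->q6 q2-a->q7 q2-b->q8 q2-c->q9 q3-a->q10 q3-b->q11 q3-c->q12 q4-a->q4 q4-b->q5 q4-c->q6 q5-a->q7 q5-b->q8 q5-c->q9 q6-a->q10 q6-b->q11 q6-c->q12 q7-a->q4 q7-b->q5 q7-c->q6 q8-a->q7 q8-b->q8 q8-c->q9 q9-a->q10 q9-b->q11 q9-c->q12 q10-a->q4 q10-b->q5 q10-c->q6 q11-a->q7 q11-b->q8 q11-c->q9 q12-a->q10 q12-b->q11 q12-c->q12

Because acceptance depends on a position counted from the end, the machine has to buffer the most recent 2 symbols. Make each state the string of the last up-to-2 symbols read; on input `x` shift the window left and append `x`. Accept when the buffered window has length 2 and begins with `c`.
          a    b    c  
>  q0     q1   q2   q3 
   q1     q4   q5   q6 
   q2     q7   q8   q9 
   q3    q10  q11  q12 
   q4     q4   q5   q6 
   q5     q7   q8   q9 
   q6    q10  q11  q12 
   q7     q4   q5   q6 
   q8     q7   q8   q9 
   q9    q10  q11  q12 
 * q10    q4   q5   q6 
 * q11    q7   q8   q9 
 * q12   q10  q11  q12 
(> = start, * = accepting)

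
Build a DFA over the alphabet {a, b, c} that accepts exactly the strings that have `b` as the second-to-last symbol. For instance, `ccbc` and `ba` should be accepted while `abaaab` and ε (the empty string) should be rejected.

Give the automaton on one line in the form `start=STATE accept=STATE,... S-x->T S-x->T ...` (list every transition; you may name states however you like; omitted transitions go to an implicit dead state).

start=q0 accept=q7,q8,q9 q0-a->q1 q0-b->q2 q0-c->q3 q1-a->q4 q1-b->q5 q1-c->q6 q2-a->q7 q2-b->q8 q2-c->q9 q3-a->q10 q3-b->q11 q3-c->q12 q4-a->q4 q4-b->q5 q4-c->q6 q5-a->q7 q5-b->q8 q5-c->q9 q6-a->q10 q6-b->q11 q6-c->q12 q7-a->q4 q7-b->q5 q7-c->q6 q8-a->q7 q8-b->q8 q8-c->q9 q9-a->q10 q9-b->q11 q9-c->q12 q10-a->q4 q10-b->q5 q10-c->q6 q11-a->q7 q11-b->q8 q11-c->q9 q12-a->q10 q12-b->q11 q12-c->q12

Because acceptance depends on a position counted from the end, the machine has to buffer the most recent 2 symbols. Make each state the string of the last up-to-2 symbols read; on input `x` shift the window left and append `x`. Accept when the buffered window has length 2 and begins with `b`.
          a    b    c  
>  q0     q1   q2   q3 
   q1     q4   q5   q6 
   q2     q7   q8   q9 
   q3    q10  q11  q12 
   q4     q4   q5   q6 
   q5     q7   q8   q9 
   q6    q10  q11  q12 
 * q7     q4   q5   q6 
 * q8     q7   q8   q9 
 * q9    q10  q11  q12 
   q10    q4   q5   q6 
   q11    q7   q8   q9 
   q12   q10  q11  q12 
(> = start, * = accepting)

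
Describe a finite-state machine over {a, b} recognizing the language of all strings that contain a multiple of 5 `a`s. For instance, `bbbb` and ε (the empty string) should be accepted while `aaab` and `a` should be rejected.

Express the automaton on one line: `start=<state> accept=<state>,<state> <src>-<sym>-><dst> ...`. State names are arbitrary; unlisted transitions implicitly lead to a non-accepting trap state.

start=q0 accept=q0 q0-a->q1 q0-b->q0 q1-a->q2 q1-b->q1 q2-a->q3 q2-b->q2 q3-a->q4 q3-b->q3 q4-a->q0 q4-b->q4

Keep the running count of `a`s modulo 5: each `a` advances along the cycle q0 → q1 → q2 → q3 → q4 → q0 while other symbols loop. Accept at q0.
With 5 states:
        a   b  
>* q0   q1  q0 
   q1   q2  q1 
   q2   q3  q2 
   q3   q4  q3 
   q4   q0  q4 
(> = start, * = accepting)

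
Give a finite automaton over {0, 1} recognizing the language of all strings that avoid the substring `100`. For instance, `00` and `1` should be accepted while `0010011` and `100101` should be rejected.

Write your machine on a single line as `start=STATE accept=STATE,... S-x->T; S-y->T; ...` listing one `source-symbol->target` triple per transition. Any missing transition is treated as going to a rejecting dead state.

This is the complement of 'contains `100`'. Use the same substring-matching states — s0 through s3 holding how much of `100` has just been matched — but flip the accepting set: everything except the trap s3 accepts.
4 states suffice.
        0   1  
>* s0   s0  s1 
 * s1   s2  s1 
 * s2   s3  s1 
   s3   s3  s3 
(> = start, * = accepting)

start=s0; accept=s0,s1,s2; s0-0->s0; s0-1->s1; s1-0->s2; s1-1->s1; s2-0->s3; s2-1->s1; s3-0->s3; s3-1->s3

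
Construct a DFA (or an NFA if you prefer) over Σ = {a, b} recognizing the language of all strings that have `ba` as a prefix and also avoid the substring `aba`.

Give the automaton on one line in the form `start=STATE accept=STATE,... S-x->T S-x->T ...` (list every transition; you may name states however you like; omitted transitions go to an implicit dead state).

start=q0 accept=q4,q7,q9 q0-a->q1 q0-b->q2 q1-a->q1 q1-b->q3 q2-a->q4 q2-b->q5 q3-a->q6 q3-b->q5 q4-a->q4 q4-b->q7 q5-a->q1 q5-b->q5 q6-a->q6 q6-b->q6 q7-a->q8 q7-b->q9 q8-a->q8 q8-b->q8 q9-a->q4 q9-b->q9

Build one automaton per condition and run them in lockstep. The first has 4 states tracking whether the input so far still matches the prefix `ba`; the second has 4 states tracking partial matches of the forbidden pattern `aba`. A product state is a pair (one from each), accepting exactly when both do.
With 10 states:
        a   b  
>  q0   q1  q2 
   q1   q1  q3 
   q2   q4  q5 
   q3   q6  q5 
 * q4   q4  q7 
   q5   q1  q5 
   q6   q6  q6 
 * q7   q8  q9 
   q8   q8  q8 
 * q9   q4  q9 
(> = start, * = accepting)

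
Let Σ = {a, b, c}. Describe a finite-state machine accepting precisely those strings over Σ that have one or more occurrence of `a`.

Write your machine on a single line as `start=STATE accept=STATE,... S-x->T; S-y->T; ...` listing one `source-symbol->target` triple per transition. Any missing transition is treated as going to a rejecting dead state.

start=S0; accept=S1,S2; S0-a->S1; S0-b->S0; S0-c->S0; S1-a->S2; S1-b->S1; S1-c->S1; S2-a->S2; S2-b->S2; S2-c->S2

Only the number of `a`s matters, and only up to 2. Make a chain S0 → S1 → S2 advanced by each `a` (with S2 absorbing); every other symbol self-loops. The accepting set is {S1, S2}.
A 3-state machine:
        a   b   c  
>  S0   S1  S0  S0 
 * S1   S2  S1  S1 
 * S2   S2  S2  S2 
(> = start, * = accepting)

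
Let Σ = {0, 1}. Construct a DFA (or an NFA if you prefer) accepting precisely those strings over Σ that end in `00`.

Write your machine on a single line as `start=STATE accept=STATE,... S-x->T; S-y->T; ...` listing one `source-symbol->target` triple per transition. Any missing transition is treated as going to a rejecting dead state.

Remember how much of `00` the current input suffix matches. State q0 means no match yet; q1 means the last symbol is `0`; q2 means the last 2 symbols are `00`. Only q2 accepts. On a mismatch, fall back to the longest proper suffix that is still a prefix of `00`.
        0   1  
>  q0   q1  q0 
   q1   q2  q0 
 * q2   q2  q0 
(> = start, * = accepting)

start=q0; accept=q2; q0-0->q1; q0-1->q0; q1-0->q2; q1-1->q0; q2-0->q2; q2-1->q0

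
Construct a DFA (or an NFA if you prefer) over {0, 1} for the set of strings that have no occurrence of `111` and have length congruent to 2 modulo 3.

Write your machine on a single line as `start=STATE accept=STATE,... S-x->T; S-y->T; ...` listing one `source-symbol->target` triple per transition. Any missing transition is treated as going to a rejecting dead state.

start=q0; accept=q3,q4,q5; q0-0->q1; q0-1->q2; q1-0->q3; q1-1->q4; q2-0->q3; q2-1->q5; q3-0->q0; q3-1->q6; q4-0->q0; q4-1->q7; q5-0->q0; q5-1->q8; q6-0->q1; q6-1->q9; q7-0->q1; q7-1->q10; q8-0->q10; q8-1->q10; q9-0->q3; q9-1->q11; q10-0->q11; q10-1->q11; q11-0->q8; q11-1->q8

Run two small machines in parallel and take their product. One (4 states) tracks partial matches of the forbidden pattern `111`; the other (3 states) tracks the input length modulo 3. Each combined state is a pair, one component from each; accept when both components accept.
With 12 states:
          0    1  
>  q0     q1   q2 
   q1     q3   q4 
   q2     q3   q5 
 * q3     q0   q6 
 * q4     q0   q7 
 * q5     q0   q8 
   q6     q1   q9 
   q7     q1  q10 
   q8    q10  q10 
   q9     q3  q11 
   q10   q11  q11 
   q11    q8   q8 
(> = start, * = accepting)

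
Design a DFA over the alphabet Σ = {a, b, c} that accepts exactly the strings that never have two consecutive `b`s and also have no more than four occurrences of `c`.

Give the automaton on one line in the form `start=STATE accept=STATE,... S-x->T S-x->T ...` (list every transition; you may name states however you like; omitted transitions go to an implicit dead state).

Handle the two conditions separately and then intersect. The first has 3 states tracking partial matches of the forbidden pattern `bb`; the second has 6 states tracking the count of `c`s, saturating at 5. A product state is a pair (one from each), accepting exactly when both do. After merging equivalent states the machine shrinks.
An 11-state machine:
          a    b    c  
>* q0     q0   q1   q2 
 * q1     q0   q3   q2 
 * q2     q2   q4   q5 
   q3     q3   q3   q3 
 * q4     q2   q3   q5 
 * q5     q5   q6   q7 
 * q6     q5   q3   q7 
 * q7     q7   q8   q9 
 * q8     q7   q3   q9 
 * q9     q9  q10   q3 
 * q10    q9   q3   q3 
(> = start, * = accepting)

start=q0 accept=q0,q1,q2,q4,q5,q6,q7,q8,q9,q10 q0-a->q0 q0-b->q1 q0-c->q2 q1-a->q0 q1-b->q3 q1-c->q2 q2-a->q2 q2-b->q4 q2-c->q5 q3-a->q3 q3-b->q3 q3-c->q3 q4-a->q2 q4-b->q3 q4-c->q5 q5-a->q5 q5-b->q6 q5-c->q7 q6-a->q5 q6-b->q3 q6-c->q7 q7-a->q7 q7-b->q8 q7-c->q9 q8-a->q7 q8-b->q3 q8-c->q9 q9-a->q9 q9-b->q10 q9-c->q3 q10-a->q9 q10-b->q3 q10-c->q3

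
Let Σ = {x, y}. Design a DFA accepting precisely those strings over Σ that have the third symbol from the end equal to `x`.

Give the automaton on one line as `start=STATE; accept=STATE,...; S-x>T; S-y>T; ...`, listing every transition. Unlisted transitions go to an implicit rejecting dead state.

A DFA must remember the last 3 symbols (since which symbol is third-to-last isn't known until the input ends). Use one state per possible window of the last ≤3 symbols; accept from those whose window starts with `x`.
          x    y  
>  s0     s1   s2 
   s1     s3   s4 
   s2     s5   s6 
   s3     s7   s8 
   s4     s9  s10 
   s5    s11  s12 
   s6    s13  s14 
 * s7     s7   s8 
 * s8     s9  s10 
 * s9    s11  s12 
 * s10   s13  s14 
   s11    s7   s8 
   s12    s9  s10 
   s13   s11  s12 
   s14   s13  s14 
(> = start, * = accepting)

start=s0; accept=s7,s8,s9,s10; s0-x>s1; s0-y>s2; s1-x>s3; s1-y>s4; s2-x>s5; s2-y>s6; s3-x>s7; s3-y>s8; s4-x>s9; s4-y>s10; s5-x>s11; s5-y>s12; s6-x>s13; s6-y>s14; s7-x>s7; s7-y>s8; s8-x>s9; s8-y>s10; s9-x>s11; s9-y>s12; s10-x>s13; s10-y>s14; s11-x>s7; s11-y>s8; s12-x>s9; s12-y>s10; s13-x>s11; s13-y>s12; s14-x>s13; s14-y>s14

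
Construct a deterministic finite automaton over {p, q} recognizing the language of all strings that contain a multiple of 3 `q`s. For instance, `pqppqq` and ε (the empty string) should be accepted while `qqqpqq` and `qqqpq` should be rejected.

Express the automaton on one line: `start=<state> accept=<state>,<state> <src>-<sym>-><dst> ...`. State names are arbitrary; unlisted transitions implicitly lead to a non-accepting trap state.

Keep the running count of `q`s modulo 3: each `q` advances along the cycle A → B → C → A while other symbols loop. Accept at A.
       p  q 
>* A   A  B 
   B   B  C 
   C   C  A 
(> = start, * = accepting)

start=A accept=A A-p->A A-q->B B-p->B B-q->C C-p->C C-q->A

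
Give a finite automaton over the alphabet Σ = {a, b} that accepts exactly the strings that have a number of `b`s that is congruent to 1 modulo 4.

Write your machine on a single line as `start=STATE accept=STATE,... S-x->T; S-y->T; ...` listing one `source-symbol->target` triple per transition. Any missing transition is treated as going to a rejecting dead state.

The only thing that matters is how many `b`s have appeared, reduced mod 4. Use one state per residue: S0 for 0, …, S3 for 3. Reading `b` moves to the next residue; anything else stays put. S1 is accepting.
        a   b  
>  S0   S0  S1 
 * S1   S1  S2 
   S2   S2  S3 
   S3   S3  S0 
(> = start, * = accepting)

start=S0; accept=S1; S0-a->S0; S0-b->S1; S1-a->S1; S1-b->S2; S2-a->S2; S2-b->S3; S3-a->S3; S3-b->S0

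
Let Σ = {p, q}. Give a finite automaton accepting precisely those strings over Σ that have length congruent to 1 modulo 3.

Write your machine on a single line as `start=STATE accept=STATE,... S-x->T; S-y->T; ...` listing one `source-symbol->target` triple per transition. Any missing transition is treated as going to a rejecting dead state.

start=S0; accept=S1; S0-p->S1; S0-q->S1; S1-p->S2; S1-q->S2; S2-p->S0; S2-q->S0

Count input length modulo 3: every symbol advances one step around the cycle S0 → S1 → S2 → S0. Accept at S1.
3 states suffice.
        p   q  
>  S0   S1  S1 
 * S1   S2  S2 
   S2   S0  S0 
(> = start, * = accepting)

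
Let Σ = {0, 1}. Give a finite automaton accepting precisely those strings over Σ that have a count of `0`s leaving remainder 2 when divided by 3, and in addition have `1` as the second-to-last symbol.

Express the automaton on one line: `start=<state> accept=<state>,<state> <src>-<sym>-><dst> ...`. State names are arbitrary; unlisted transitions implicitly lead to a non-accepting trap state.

start=q0 accept=q5,q6 q0-0->q1 q0-1->q0 q1-0->q2 q1-1->q3 q2-0->q0 q2-1->q4 q3-0->q5 q3-1->q3 q4-0->q0 q4-1->q6 q5-0->q0 q5-1->q4 q6-0->q0 q6-1->q6

Build one automaton per condition and run them in lockstep. The first has 3 states tracking the count of `0`s modulo 3; the second has 7 states tracking the last 2 symbols read. A product state is a pair (one from each), accepting exactly when both do. After merging equivalent states the machine shrinks.
A 7-state machine:
        0   1  
>  q0   q1  q0 
   q1   q2  q3 
   q2   q0  q4 
   q3   q5  q3 
   q4   q0  q6 
 * q5   q0  q4 
 * q6   q0  q6 
(> = start, * = accepting)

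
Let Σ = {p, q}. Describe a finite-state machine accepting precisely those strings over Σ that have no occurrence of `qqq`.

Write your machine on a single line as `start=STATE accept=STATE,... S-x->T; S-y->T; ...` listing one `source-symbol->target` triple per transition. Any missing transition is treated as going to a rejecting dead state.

Track partial matches of the forbidden pattern `qqq`. State D is a dead state reached once `qqq` has occurred; every other state accepts. A means no part of `qqq` is currently matched.
4 states suffice.
       p  q 
>* A   A  B 
 * B   A  C 
 * C   A  D 
   D   D  D 
(> = start, * = accepting)

start=A; accept=A,B,C; A-p->A; A-q->B; B-p->A; B-q->C; C-p->A; C-q->D; D-p->D; D-q->D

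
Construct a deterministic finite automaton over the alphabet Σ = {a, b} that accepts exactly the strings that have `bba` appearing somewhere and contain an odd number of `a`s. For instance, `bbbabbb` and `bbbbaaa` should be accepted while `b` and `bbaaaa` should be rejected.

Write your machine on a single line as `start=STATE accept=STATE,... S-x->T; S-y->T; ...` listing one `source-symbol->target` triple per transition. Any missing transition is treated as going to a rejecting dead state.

Build one automaton per condition and run them in lockstep. The first has 4 states tracking whether and how much of `bba` has been seen; the second has 2 states tracking the count of `a`s modulo 2. A product state is a pair (one from each), accepting exactly when both do. Equivalent product states are then merged.
7 states suffice.
        a   b  
>  q0   q1  q2 
   q1   q0  q3 
   q2   q1  q4 
   q3   q0  q5 
   q4   q6  q4 
   q5   q4  q5 
 * q6   q4  q6 
(> = start, * = accepting)

start=q0; accept=q6; q0-a->q1; q0-b->q2; q1-a->q0; q1-b->q3; q2-a->q1; q2-b->q4; q3-a->q0; q3-b->q5; q4-a->q6; q4-b->q4; q5-a->q4; q5-b->q5; q6-a->q4; q6-b->q6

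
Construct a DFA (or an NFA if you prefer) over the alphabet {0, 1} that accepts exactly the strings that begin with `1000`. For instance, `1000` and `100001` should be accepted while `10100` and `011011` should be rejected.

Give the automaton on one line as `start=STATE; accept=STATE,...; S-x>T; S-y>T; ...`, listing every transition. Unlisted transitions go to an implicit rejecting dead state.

start=q0; accept=q4; q0-0>q5; q0-1>q1; q1-0>q2; q1-1>q5; q2-0>q3; q2-1>q5; q3-0>q4; q3-1>q5; q4-0>q4; q4-1>q4; q5-0>q5; q5-1>q5

Check the first 4 symbols one by one: q0 through q3 record how many have matched `1000` so far; any wrong symbol goes to the dead state q5. After all 4 match we enter the accepting sink q4.
With 6 states:
        0   1  
>  q0   q5  q1 
   q1   q2  q5 
   q2   q3  q5 
   q3   q4  q5 
 * q4   q4  q4 
   q5   q5  q5 
(> = start, * = accepting)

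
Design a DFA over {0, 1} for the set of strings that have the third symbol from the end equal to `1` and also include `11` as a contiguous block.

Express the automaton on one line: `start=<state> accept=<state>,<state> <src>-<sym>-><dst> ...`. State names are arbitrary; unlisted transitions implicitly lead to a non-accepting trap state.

Build one automaton per condition and run them in lockstep. The first has 15 states tracking the last 3 symbols read; the second has 3 states tracking whether and how much of `11` has been seen. A product state is a pair (one from each), accepting exactly when both do. Equivalent product states are then merged.
With 10 states:
        0   1  
>  q0   q0  q1 
   q1   q0  q2 
   q2   q3  q4 
 * q3   q5  q6 
 * q4   q3  q4 
 * q5   q7  q8 
 * q6   q9  q2 
   q7   q7  q8 
   q8   q9  q2 
   q9   q5  q6 
(> = start, * = accepting)

start=q0 accept=q3,q4,q5,q6 q0-0->q0 q0-1->q1 q1-0->q0 q1-1->q2 q2-0->q3 q2-1->q4 q3-0->q5 q3-1->q6 q4-0->q3 q4-1->q4 q5-0->q7 q5-1->q8 q6-0->q9 q6-1->q2 q7-0->q7 q7-1->q8 q8-0->q9 q8-1->q2 q9-0->q5 q9-1->q6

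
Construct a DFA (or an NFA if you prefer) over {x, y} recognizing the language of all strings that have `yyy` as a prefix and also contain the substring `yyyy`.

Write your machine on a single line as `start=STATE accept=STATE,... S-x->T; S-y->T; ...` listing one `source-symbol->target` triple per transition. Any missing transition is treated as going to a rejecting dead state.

Handle the two conditions separately and then intersect. The first has 5 states tracking whether the input so far still matches the prefix `yyy`; the second has 5 states tracking whether and how much of `yyyy` has been seen. A product state is a pair (one from each), accepting exactly when both do. After merging equivalent states the machine shrinks.
9 states suffice.
       x  y 
>  A   B  C 
   B   B  B 
   C   B  D 
   D   B  E 
   E   F  G 
   F   F  H 
 * G   G  G 
   H   F  I 
   I   F  E 
(> = start, * = accepting)

start=A; accept=G; A-x->B; A-y->C; B-x->B; B-y->B; C-x->B; C-y->D; D-x->B; D-y->E; E-x->F; E-y->G; F-x->F; F-y->H; G-x->G; G-y->G; H-x->F; H-y->I; I-x->F; I-y->E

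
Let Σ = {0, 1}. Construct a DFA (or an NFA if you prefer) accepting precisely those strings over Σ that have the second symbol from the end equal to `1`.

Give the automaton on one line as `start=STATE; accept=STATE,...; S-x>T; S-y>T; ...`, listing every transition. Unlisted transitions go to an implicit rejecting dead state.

start=A; accept=F,G; A-0>B; A-1>C; B-0>D; B-1>E; C-0>F; C-1>G; D-0>D; D-1>E; E-0>F; E-1>G; F-0>D; F-1>E; G-0>F; G-1>G

Because acceptance depends on a position counted from the end, the machine has to buffer the most recent 2 symbols. Make each state the string of the last up-to-2 symbols read; on input `x` shift the window left and append `x`. Accept when the buffered window has length 2 and begins with `1`.
7 states suffice.
       0  1 
>  A   B  C 
   B   D  E 
   C   F  G 
   D   D  E 
   E   F  G 
 * F   D  E 
 * G   F  G 
(> = start, * = accepting)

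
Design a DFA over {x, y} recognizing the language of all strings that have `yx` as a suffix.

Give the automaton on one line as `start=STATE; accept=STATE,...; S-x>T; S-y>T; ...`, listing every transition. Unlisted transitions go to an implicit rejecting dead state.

Remember how much of `yx` the current input suffix matches. State q0 means no match yet; q1 means the last symbol is `y`; q2 means the last 2 symbols are `yx`. Only q2 accepts. On a mismatch, fall back to the longest proper suffix that is still a prefix of `yx`.
3 states suffice.
        x   y  
>  q0   q0  q1 
   q1   q2  q1 
 * q2   q0  q1 
(> = start, * = accepting)

start=q0; accept=q2; q0-x>q0; q0-y>q1; q1-x>q2; q1-y>q1; q2-x>q0; q2-y>q1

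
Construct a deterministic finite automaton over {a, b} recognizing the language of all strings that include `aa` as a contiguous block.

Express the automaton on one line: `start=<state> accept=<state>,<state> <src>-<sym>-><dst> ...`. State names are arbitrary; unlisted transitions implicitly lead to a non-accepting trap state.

start=S0 accept=S2 S0-a->S1 S0-b->S0 S1-a->S2 S1-b->S0 S2-a->S2 S2-b->S2

Track how much of `aa` has been matched so far: state S0 is no progress, S2 is the absorbing accept state reached once `aa` has occurred. Intermediate states record partial matches; on a mismatch, fall back to the longest reusable overlap.
A 3-state machine:
        a   b  
>  S0   S1  S0 
   S1   S2  S0 
 * S2   S2  S2 
(> = start, * = accepting)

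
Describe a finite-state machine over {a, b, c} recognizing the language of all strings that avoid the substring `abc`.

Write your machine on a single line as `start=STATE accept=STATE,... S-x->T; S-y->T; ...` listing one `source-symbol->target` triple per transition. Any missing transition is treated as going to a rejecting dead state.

start=q0; accept=q0,q1,q2; q0-a->q1; q0-b->q0; q0-c->q0; q1-a->q1; q1-b->q2; q1-c->q0; q2-a->q1; q2-b->q0; q2-c->q3; q3-a->q3; q3-b->q3; q3-c->q3

This is the complement of 'contains `abc`'. Use the same substring-matching states — q0 through q3 holding how much of `abc` has just been matched — but flip the accepting set: everything except the trap q3 accepts.
        a   b   c  
>* q0   q1  q0  q0 
 * q1   q1  q2  q0 
 * q2   q1  q0  q3 
   q3   q3  q3  q3 
(> = start, * = accepting)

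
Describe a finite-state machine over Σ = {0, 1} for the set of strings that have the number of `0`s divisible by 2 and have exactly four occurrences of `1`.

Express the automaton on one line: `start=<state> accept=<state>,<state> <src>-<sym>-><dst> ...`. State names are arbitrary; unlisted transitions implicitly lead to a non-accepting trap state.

start=q0 accept=q8 q0-0->q1 q0-1->q2 q1-0->q0 q1-1->q3 q2-0->q3 q2-1->q4 q3-0->q2 q3-1->q5 q4-0->q5 q4-1->q6 q5-0->q4 q5-1->q7 q6-0->q7 q6-1->q8 q7-0->q6 q7-1->q9 q8-0->q9 q8-1->q10 q9-0->q8 q9-1->q11 q10-0->q11 q10-1->q10 q11-0->q10 q11-1->q11

Handle the two conditions separately and then intersect. One (2 states) tracks the count of `0`s modulo 2; the other (6 states) tracks the count of `1`s, saturating at 5. Each combined state is a pair, one component from each; accept when both components accept.
A 12-state machine:
          0    1  
>  q0     q1   q2 
   q1     q0   q3 
   q2     q3   q4 
   q3     q2   q5 
   q4     q5   q6 
   q5     q4   q7 
   q6     q7   q8 
   q7     q6   q9 
 * q8     q9  q10 
   q9     q8  q11 
   q10   q11  q10 
   q11   q10  q11 
(> = start, * = accepting)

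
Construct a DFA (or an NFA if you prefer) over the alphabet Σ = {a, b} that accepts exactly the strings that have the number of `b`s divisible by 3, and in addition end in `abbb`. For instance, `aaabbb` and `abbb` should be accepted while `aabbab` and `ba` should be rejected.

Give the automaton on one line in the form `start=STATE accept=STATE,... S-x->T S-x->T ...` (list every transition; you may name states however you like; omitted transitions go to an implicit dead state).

Build one automaton per condition and run them in lockstep. The first has 3 states tracking the count of `b`s modulo 3; the second has 5 states tracking how much of the suffix `abbb` has currently been matched. A product state is a pair (one from each), accepting exactly when both do.
A 15-state machine:
          a    b  
>  s0     s1   s2 
   s1     s1   s3 
   s2     s4   s5 
   s3     s4   s6 
   s4     s4   s7 
   s5     s8   s0 
   s6     s8   s9 
   s7     s8  s10 
   s8     s8  s11 
 * s9     s1   s2 
   s10    s1  s12 
   s11    s1  s13 
   s12    s4   s5 
   s13    s4  s14 
   s14    s8   s0 
(> = start, * = accepting)

start=s0 accept=s9 s0-a->s1 s0-b->s2 s1-a->s1 s1-b->s3 s2-a->s4 s2-b->s5 s3-a->s4 s3-b->s6 s4-a->s4 s4-b->s7 s5-a->s8 s5-b->s0 s6-a->s8 s6-b->s9 s7-a->s8 s7-b->s10 s8-a->s8 s8-b->s11 s9-a->s1 s9-b->s2 s10-a->s1 s10-b->s12 s11-a->s1 s11-b->s13 s12-a->s4 s12-b->s5 s13-a->s4 s13-b->s14 s14-a->s8 s14-b->s0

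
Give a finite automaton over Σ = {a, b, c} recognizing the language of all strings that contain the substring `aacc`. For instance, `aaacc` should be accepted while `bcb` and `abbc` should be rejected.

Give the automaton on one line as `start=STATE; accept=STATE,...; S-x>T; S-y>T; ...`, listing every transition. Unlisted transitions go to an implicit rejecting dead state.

start=S0; accept=S4; S0-a>S1; S0-b>S0; S0-c>S0; S1-a>S2; S1-b>S0; S1-c>S0; S2-a>S2; S2-b>S0; S2-c>S3; S3-a>S1; S3-b>S0; S3-c>S4; S4-a>S4; S4-b>S4; S4-c>S4

States S0..S3 record the length of the longest prefix of `aacc` that matches the current input suffix. Reaching S4 means `aacc` has been seen, and we stay there forever. Accept from S4.
        a   b   c  
>  S0   S1  S0  S0 
   S1   S2  S0  S0 
   S2   S2  S0  S3 
   S3   S1  S0  S4 
 * S4   S4  S4  S4 
(> = start, * = accepting)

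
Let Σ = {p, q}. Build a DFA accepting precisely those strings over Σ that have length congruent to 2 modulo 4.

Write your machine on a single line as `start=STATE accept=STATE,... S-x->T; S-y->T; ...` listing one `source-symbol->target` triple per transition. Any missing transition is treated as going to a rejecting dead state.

Only the length mod 4 matters, so use a 4-cycle: from any state, every input symbol moves to the next state, wrapping S3 back to S0. Mark S2 accepting.
4 states suffice.
        p   q  
>  S0   S1  S1 
   S1   S2  S2 
 * S2   S3  S3 
   S3   S0  S0 
(> = start, * = accepting)

start=S0; accept=S2; S0-p->S1; S0-q->S1; S1-p->S2; S1-q->S2; S2-p->S3; S2-q->S3; S3-p->S0; S3-q->S0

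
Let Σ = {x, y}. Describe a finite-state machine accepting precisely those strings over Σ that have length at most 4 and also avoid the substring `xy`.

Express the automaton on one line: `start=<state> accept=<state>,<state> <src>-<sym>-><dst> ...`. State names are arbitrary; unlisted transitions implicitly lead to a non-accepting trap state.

start=q0 accept=q0,q1,q2,q3,q5,q6,q7,q8 q0-x->q1 q0-y->q2 q1-x->q3 q1-y->q4 q2-x->q3 q2-y->q5 q3-x->q6 q3-y->q4 q4-x->q4 q4-y->q4 q5-x->q6 q5-y->q7 q6-x->q8 q6-y->q4 q7-x->q8 q7-y->q8 q8-x->q4 q8-y->q4

Build one automaton per condition and run them in lockstep. The first has 6 states tracking the input length, saturating at 5; the second has 3 states tracking partial matches of the forbidden pattern `xy`. A product state is a pair (one from each), accepting exactly when both do. Equivalent product states are then merged.
9 states suffice.
        x   y  
>* q0   q1  q2 
 * q1   q3  q4 
 * q2   q3  q5 
 * q3   q6  q4 
   q4   q4  q4 
 * q5   q6  q7 
 * q6   q8  q4 
 * q7   q8  q8 
 * q8   q4  q4 
(> = start, * = accepting)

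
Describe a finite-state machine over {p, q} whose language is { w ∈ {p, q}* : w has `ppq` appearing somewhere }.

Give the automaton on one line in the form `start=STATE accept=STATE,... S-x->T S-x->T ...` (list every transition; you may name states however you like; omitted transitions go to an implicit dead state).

Track how much of `ppq` has been matched so far: state s0 is no progress, s3 is the absorbing accept state reached once `ppq` has occurred. Intermediate states record partial matches; on a mismatch, fall back to the longest reusable overlap.
4 states suffice.
        p   q  
>  s0   s1  s0 
   s1   s2  s0 
   s2   s2  s3 
 * s3   s3  s3 
(> = start, * = accepting)

start=s0 accept=s3 s0-p->s1 s0-q->s0 s1-p->s2 s1-q->s0 s2-p->s2 s2-q->s3 s3-p->s3 s3-q->s3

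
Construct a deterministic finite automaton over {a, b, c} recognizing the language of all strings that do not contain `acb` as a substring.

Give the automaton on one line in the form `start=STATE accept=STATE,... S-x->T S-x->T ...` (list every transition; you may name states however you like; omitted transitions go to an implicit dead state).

start=q0 accept=q0,q1,q2 q0-a->q1 q0-b->q0 q0-c->q0 q1-a->q1 q1-b->q0 q1-c->q2 q2-a->q1 q2-b->q3 q2-c->q0 q3-a->q3 q3-b->q3 q3-c->q3

This is the complement of 'contains `acb`'. Use the same substring-matching states — q0 through q3 holding how much of `acb` has just been matched — but flip the accepting set: everything except the trap q3 accepts.
With 4 states:
        a   b   c  
>* q0   q1  q0  q0 
 * q1   q1  q0  q2 
 * q2   q1  q3  q0 
   q3   q3  q3  q3 
(> = start, * = accepting)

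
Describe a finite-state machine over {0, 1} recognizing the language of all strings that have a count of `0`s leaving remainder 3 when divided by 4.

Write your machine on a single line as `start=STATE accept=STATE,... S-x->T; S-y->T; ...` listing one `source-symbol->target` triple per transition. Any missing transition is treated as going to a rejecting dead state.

start=S0; accept=S3; S0-0->S1; S0-1->S0; S1-0->S2; S1-1->S1; S2-0->S3; S2-1->S2; S3-0->S0; S3-1->S3

Keep the running count of `0`s modulo 4: each `0` advances along the cycle S0 → S1 → S2 → S3 → S0 while other symbols loop. Accept at S3.
4 states suffice.
        0   1  
>  S0   S1  S0 
   S1   S2  S1 
   S2   S3  S2 
 * S3   S0  S3 
(> = start, * = accepting)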